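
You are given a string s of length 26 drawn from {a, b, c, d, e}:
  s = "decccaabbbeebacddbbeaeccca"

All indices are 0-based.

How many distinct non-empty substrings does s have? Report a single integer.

sorted suffixes:
  #0 SA[0]=25  'a'
  #1 SA[1]=5  'aabbbeebacddbbeaeccca'
  #2 SA[2]=6  'abbbeebacddbbeaeccca'
  #3 SA[3]=13  'acddbbeaeccca'
  #4 SA[4]=20  'aeccca'
  #5 SA[5]=12  'bacddbbeaeccca'
  #6 SA[6]=7  'bbbeebacddbbeaeccca'
  #7 SA[7]=17  'bbeaeccca'
  #8 SA[8]=8  'bbeebacddbbeaeccca'
  #9 SA[9]=18  'beaeccca'
  #10 SA[10]=9  'beebacddbbeaeccca'
  #11 SA[11]=24  'ca'
  #12 SA[12]=4  'caabbbeebacddbbeaeccca'
  #13 SA[13]=23  'cca'
  #14 SA[14]=3  'ccaabbbeebacddbbeaeccca'
  #15 SA[15]=22  'ccca'
  #16 SA[16]=2  'cccaabbbeebacddbbeaeccca'
  #17 SA[17]=14  'cddbbeaeccca'
  #18 SA[18]=16  'dbbeaeccca'
  #19 SA[19]=15  'ddbbeaeccca'
  #20 SA[20]=0  'decccaabbbeebacddbbeaeccca'
  #21 SA[21]=19  'eaeccca'
  #22 SA[22]=11  'ebacddbbeaeccca'
  #23 SA[23]=21  'eccca'
  #24 SA[24]=1  'ecccaabbbeebacddbbeaeccca'
  #25 SA[25]=10  'eebacddbbeaeccca'

SA = [25, 5, 6, 13, 20, 12, 7, 17, 8, 18, 9, 24, 4, 23, 3, 22, 2, 14, 16, 15, 0, 19, 11, 21, 1, 10]
[i] adj suffixes → lcp
  [1] 25/5 → 1 ('a')
  [2] 5/6 → 1 ('a')
  [3] 6/13 → 1 ('a')
  [4] 13/20 → 1 ('a')
  [5] 20/12 → 0 ('')
  [6] 12/7 → 1 ('b')
  [7] 7/17 → 2 ('bb')
  [8] 17/8 → 3 ('bbe')
  [9] 8/18 → 1 ('b')
  [10] 18/9 → 2 ('be')
  [11] 9/24 → 0 ('')
  [12] 24/4 → 2 ('ca')
  [13] 4/23 → 1 ('c')
  [14] 23/3 → 3 ('cca')
  [15] 3/22 → 2 ('cc')
  [16] 22/2 → 4 ('ccca')
  [17] 2/14 → 1 ('c')
  [18] 14/16 → 0 ('')
  [19] 16/15 → 1 ('d')
  [20] 15/0 → 1 ('d')
  [21] 0/19 → 0 ('')
  [22] 19/11 → 1 ('e')
  [23] 11/21 → 1 ('e')
  [24] 21/1 → 5 ('eccca')
  [25] 1/10 → 1 ('e')

n(n+1)/2 = 26·27/2 = 351
Σ LCP = 0 + 1 + 1 + 1 + 1 + 0 + 1 + 2 + 3 + 1 + 2 + 0 + 2 + 1 + 3 + 2 + 4 + 1 + 0 + 1 + 1 + 0 + 1 + 1 + 5 + 1 = 36
distinct = 351 − 36 = 315

315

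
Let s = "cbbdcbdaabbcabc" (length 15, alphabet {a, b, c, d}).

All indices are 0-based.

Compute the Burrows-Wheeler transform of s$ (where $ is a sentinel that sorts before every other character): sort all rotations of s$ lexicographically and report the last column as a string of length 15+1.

cdacacabcbbb$dbb

rank  rotation          last
    0  $cbbdcbdaabbcabc  c
    1  aabbcabc$cbbdcbd  d
    2  abbcabc$cbbdcbda  a
    3  abc$cbbdcbdaabbc  c
    4  bbcabc$cbbdcbdaa  a
    5  bbdcbdaabbcabc$c  c
    6  bc$cbbdcbdaabbca  a
    7  bcabc$cbbdcbdaab  b
    8  bdaabbcabc$cbbdc  c
    9  bdcbdaabbcabc$cb  b
   10  c$cbbdcbdaabbcab  b
   11  cabc$cbbdcbdaabb  b
   12  cbbdcbdaabbcabc$  $
   13  cbdaabbcabc$cbbd  d
   14  daabbcabc$cbbdcb  b
   15  dcbdaabbcabc$cbb  b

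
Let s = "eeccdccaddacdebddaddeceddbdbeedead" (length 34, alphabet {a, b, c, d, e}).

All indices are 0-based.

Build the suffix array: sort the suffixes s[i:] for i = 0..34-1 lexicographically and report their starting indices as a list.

[10, 32, 7, 17, 25, 14, 27, 6, 5, 2, 3, 11, 21, 33, 9, 16, 24, 26, 4, 8, 15, 23, 18, 30, 12, 19, 31, 13, 1, 20, 22, 29, 0, 28]

rank | idx | suffix
   0 |  10 | acdebddaddeceddbdbeedead
   1 |  32 | ad
   2 |   7 | addacdebddaddeceddbdbeedead
   3 |  17 | addeceddbdbeedead
   4 |  25 | bdbeedead
   5 |  14 | bddaddeceddbdbeedead
   6 |  27 | beedead
   7 |   6 | caddacdebddaddeceddbdbeedead
   8 |   5 | ccaddacdebddaddeceddbdbeedead
   9 |   2 | ccdccaddacdebddaddeceddbdbeedead
  10 |   3 | cdccaddacdebddaddeceddbdbeedead
  11 |  11 | cdebddaddeceddbdbeedead
  12 |  21 | ceddbdbeedead
  13 |  33 | d
  14 |   9 | dacdebddaddeceddbdbeedead
  15 |  16 | daddeceddbdbeedead
  16 |  24 | dbdbeedead
  17 |  26 | dbeedead
  18 |   4 | dccaddacdebddaddeceddbdbeedead
  19 |   8 | ddacdebddaddeceddbdbeedead
  20 |  15 | ddaddeceddbdbeedead
  21 |  23 | ddbdbeedead
  22 |  18 | ddeceddbdbeedead
  23 |  30 | dead
  24 |  12 | debddaddeceddbdbeedead
  25 |  19 | deceddbdbeedead
  26 |  31 | ead
  27 |  13 | ebddaddeceddbdbeedead
  28 |   1 | eccdccaddacdebddaddeceddbdbeedead
  29 |  20 | eceddbdbeedead
  30 |  22 | eddbdbeedead
  31 |  29 | edead
  32 |   0 | eeccdccaddacdebddaddeceddbdbeedead
  33 |  28 | eedead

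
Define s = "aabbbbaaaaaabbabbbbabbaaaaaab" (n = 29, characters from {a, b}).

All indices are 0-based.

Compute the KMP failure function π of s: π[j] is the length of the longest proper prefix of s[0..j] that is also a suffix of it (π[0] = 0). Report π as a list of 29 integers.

π[0] = 0
j=1 s[j]='a': π[1]=1 (border 'a')
j=2 s[j]='b': k: 1→0; π[2]=0 (border '')
j=3 s[j]='b': π[3]=0 (border '')
j=4 s[j]='b': π[4]=0 (border '')
j=5 s[j]='b': π[5]=0 (border '')
j=6 s[j]='a': π[6]=1 (border 'a')
j=7 s[j]='a': π[7]=2 (border 'aa')
j=8 s[j]='a': k: 2→1; π[8]=2 (border 'aa')
j=9 s[j]='a': k: 2→1; π[9]=2 (border 'aa')
j=10 s[j]='a': k: 2→1; π[10]=2 (border 'aa')
j=11 s[j]='a': k: 2→1; π[11]=2 (border 'aa')
j=12 s[j]='b': π[12]=3 (border 'aab')
j=13 s[j]='b': π[13]=4 (border 'aabb')
j=14 s[j]='a': k: 4→0; π[14]=1 (border 'a')
j=15 s[j]='b': k: 1→0; π[15]=0 (border '')
j=16 s[j]='b': π[16]=0 (border '')
j=17 s[j]='b': π[17]=0 (border '')
j=18 s[j]='b': π[18]=0 (border '')
j=19 s[j]='a': π[19]=1 (border 'a')
j=20 s[j]='b': k: 1→0; π[20]=0 (border '')
j=21 s[j]='b': π[21]=0 (border '')
j=22 s[j]='a': π[22]=1 (border 'a')
j=23 s[j]='a': π[23]=2 (border 'aa')
j=24 s[j]='a': k: 2→1; π[24]=2 (border 'aa')
j=25 s[j]='a': k: 2→1; π[25]=2 (border 'aa')
j=26 s[j]='a': k: 2→1; π[26]=2 (border 'aa')
j=27 s[j]='a': k: 2→1; π[27]=2 (border 'aa')
j=28 s[j]='b': π[28]=3 (border 'aab')

[0, 1, 0, 0, 0, 0, 1, 2, 2, 2, 2, 2, 3, 4, 1, 0, 0, 0, 0, 1, 0, 0, 1, 2, 2, 2, 2, 2, 3]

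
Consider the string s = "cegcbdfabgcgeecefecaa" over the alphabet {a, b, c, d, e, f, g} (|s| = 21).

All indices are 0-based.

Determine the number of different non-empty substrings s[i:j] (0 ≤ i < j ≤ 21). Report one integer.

rank→(start, suffix):
  0 → (20, 'a')
  1 → (19, 'aa')
  2 → (7, 'abgcgeecefecaa')
  3 → (4, 'bdfabgcgeecefecaa')
  4 → (8, 'bgcgeecefecaa')
  5 → (18, 'caa')
  6 → (3, 'cbdfabgcgeecefecaa')
  7 → (14, 'cefecaa')
  8 → (0, 'cegcbdfabgcgeecefecaa')
  9 → (10, 'cgeecefecaa')
  10 → (5, 'dfabgcgeecefecaa')
  11 → (17, 'ecaa')
  12 → (13, 'ecefecaa')
  13 → (12, 'eecefecaa')
  14 → (15, 'efecaa')
  15 → (1, 'egcbdfabgcgeecefecaa')
  16 → (6, 'fabgcgeecefecaa')
  17 → (16, 'fecaa')
  18 → (2, 'gcbdfabgcgeecefecaa')
  19 → (9, 'gcgeecefecaa')
  20 → (11, 'geecefecaa')

SA = [20, 19, 7, 4, 8, 18, 3, 14, 0, 10, 5, 17, 13, 12, 15, 1, 6, 16, 2, 9, 11]
[i] adj suffixes → lcp
  [1] 20/19 → 1 ('a')
  [2] 19/7 → 1 ('a')
  [3] 7/4 → 0 ('')
  [4] 4/8 → 1 ('b')
  [5] 8/18 → 0 ('')
  [6] 18/3 → 1 ('c')
  [7] 3/14 → 1 ('c')
  [8] 14/0 → 2 ('ce')
  [9] 0/10 → 1 ('c')
  [10] 10/5 → 0 ('')
  [11] 5/17 → 0 ('')
  [12] 17/13 → 2 ('ec')
  [13] 13/12 → 1 ('e')
  [14] 12/15 → 1 ('e')
  [15] 15/1 → 1 ('e')
  [16] 1/6 → 0 ('')
  [17] 6/16 → 1 ('f')
  [18] 16/2 → 0 ('')
  [19] 2/9 → 2 ('gc')
  [20] 9/11 → 1 ('g')

n(n+1)/2 = 21·22/2 = 231
Σ LCP = 0 + 1 + 1 + 0 + 1 + 0 + 1 + 1 + 2 + 1 + 0 + 0 + 2 + 1 + 1 + 1 + 0 + 1 + 0 + 2 + 1 = 17
distinct = 231 − 17 = 214

214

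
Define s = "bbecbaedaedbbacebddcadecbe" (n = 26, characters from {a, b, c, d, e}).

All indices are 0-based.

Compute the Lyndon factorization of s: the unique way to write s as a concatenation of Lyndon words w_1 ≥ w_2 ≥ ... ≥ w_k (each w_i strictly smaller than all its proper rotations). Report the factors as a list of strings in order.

["bbec", "b", "aedaedbb", "acebddcadecbe"]

emit factor 1: 'bbec' (i=0, period=4)
emit factor 2: 'b' (i=4, period=1)
emit factor 3: 'aedaedbb' (i=5, period=8)
emit factor 4: 'acebddcadecbe' (i=13, period=13)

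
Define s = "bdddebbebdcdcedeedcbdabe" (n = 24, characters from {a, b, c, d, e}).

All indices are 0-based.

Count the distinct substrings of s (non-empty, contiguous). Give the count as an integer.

272

sorted suffixes:
  #0 SA[0]=21  'abe'
  #1 SA[1]=5  'bbebdcdcedeedcbdabe'
  #2 SA[2]=19  'bdabe'
  #3 SA[3]=8  'bdcdcedeedcbdabe'
  #4 SA[4]=0  'bdddebbebdcdcedeedcbdabe'
  #5 SA[5]=22  'be'
  #6 SA[6]=6  'bebdcdcedeedcbdabe'
  #7 SA[7]=18  'cbdabe'
  #8 SA[8]=10  'cdcedeedcbdabe'
  #9 SA[9]=12  'cedeedcbdabe'
  #10 SA[10]=20  'dabe'
  #11 SA[11]=17  'dcbdabe'
  #12 SA[12]=9  'dcdcedeedcbdabe'
  #13 SA[13]=11  'dcedeedcbdabe'
  #14 SA[14]=1  'dddebbebdcdcedeedcbdabe'
  #15 SA[15]=2  'ddebbebdcdcedeedcbdabe'
  #16 SA[16]=3  'debbebdcdcedeedcbdabe'
  #17 SA[17]=14  'deedcbdabe'
  #18 SA[18]=23  'e'
  #19 SA[19]=4  'ebbebdcdcedeedcbdabe'
  #20 SA[20]=7  'ebdcdcedeedcbdabe'
  #21 SA[21]=16  'edcbdabe'
  #22 SA[22]=13  'edeedcbdabe'
  #23 SA[23]=15  'eedcbdabe'

SA = [21, 5, 19, 8, 0, 22, 6, 18, 10, 12, 20, 17, 9, 11, 1, 2, 3, 14, 23, 4, 7, 16, 13, 15]
[i] adj suffixes → lcp
  [1] 21/5 → 0 ('')
  [2] 5/19 → 1 ('b')
  [3] 19/8 → 2 ('bd')
  [4] 8/0 → 2 ('bd')
  [5] 0/22 → 1 ('b')
  [6] 22/6 → 2 ('be')
  [7] 6/18 → 0 ('')
  [8] 18/10 → 1 ('c')
  [9] 10/12 → 1 ('c')
  [10] 12/20 → 0 ('')
  [11] 20/17 → 1 ('d')
  [12] 17/9 → 2 ('dc')
  [13] 9/11 → 2 ('dc')
  [14] 11/1 → 1 ('d')
  [15] 1/2 → 2 ('dd')
  [16] 2/3 → 1 ('d')
  [17] 3/14 → 2 ('de')
  [18] 14/23 → 0 ('')
  [19] 23/4 → 1 ('e')
  [20] 4/7 → 2 ('eb')
  [21] 7/16 → 1 ('e')
  [22] 16/13 → 2 ('ed')
  [23] 13/15 → 1 ('e')

n(n+1)/2 = 24·25/2 = 300
Σ LCP = 0 + 0 + 1 + 2 + 2 + 1 + 2 + 0 + 1 + 1 + 0 + 1 + 2 + 2 + 1 + 2 + 1 + 2 + 0 + 1 + 2 + 1 + 2 + 1 = 28
distinct = 300 − 28 = 272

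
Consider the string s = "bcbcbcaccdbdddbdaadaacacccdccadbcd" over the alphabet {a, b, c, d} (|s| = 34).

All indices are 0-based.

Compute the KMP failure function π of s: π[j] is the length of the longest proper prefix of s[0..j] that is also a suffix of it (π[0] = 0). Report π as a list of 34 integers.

π[0] = 0
j=1 s[j]='c': π[1]=0 (border '')
j=2 s[j]='b': π[2]=1 (border 'b')
j=3 s[j]='c': π[3]=2 (border 'bc')
j=4 s[j]='b': π[4]=3 (border 'bcb')
j=5 s[j]='c': π[5]=4 (border 'bcbc')
j=6 s[j]='a': k: 4→2→0; π[6]=0 (border '')
j=7 s[j]='c': π[7]=0 (border '')
j=8 s[j]='c': π[8]=0 (border '')
j=9 s[j]='d': π[9]=0 (border '')
j=10 s[j]='b': π[10]=1 (border 'b')
j=11 s[j]='d': k: 1→0; π[11]=0 (border '')
j=12 s[j]='d': π[12]=0 (border '')
j=13 s[j]='d': π[13]=0 (border '')
j=14 s[j]='b': π[14]=1 (border 'b')
j=15 s[j]='d': k: 1→0; π[15]=0 (border '')
j=16 s[j]='a': π[16]=0 (border '')
j=17 s[j]='a': π[17]=0 (border '')
j=18 s[j]='d': π[18]=0 (border '')
j=19 s[j]='a': π[19]=0 (border '')
j=20 s[j]='a': π[20]=0 (border '')
j=21 s[j]='c': π[21]=0 (border '')
j=22 s[j]='a': π[22]=0 (border '')
j=23 s[j]='c': π[23]=0 (border '')
j=24 s[j]='c': π[24]=0 (border '')
j=25 s[j]='c': π[25]=0 (border '')
j=26 s[j]='d': π[26]=0 (border '')
j=27 s[j]='c': π[27]=0 (border '')
j=28 s[j]='c': π[28]=0 (border '')
j=29 s[j]='a': π[29]=0 (border '')
j=30 s[j]='d': π[30]=0 (border '')
j=31 s[j]='b': π[31]=1 (border 'b')
j=32 s[j]='c': π[32]=2 (border 'bc')
j=33 s[j]='d': k: 2→0; π[33]=0 (border '')

[0, 0, 1, 2, 3, 4, 0, 0, 0, 0, 1, 0, 0, 0, 1, 0, 0, 0, 0, 0, 0, 0, 0, 0, 0, 0, 0, 0, 0, 0, 0, 1, 2, 0]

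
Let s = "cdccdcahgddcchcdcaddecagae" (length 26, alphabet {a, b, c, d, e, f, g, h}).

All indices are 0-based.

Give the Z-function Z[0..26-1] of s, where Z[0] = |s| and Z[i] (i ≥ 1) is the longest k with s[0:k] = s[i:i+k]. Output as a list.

Z[0]=26
i=1: fresh scan; Z[1]=0
i=2: fresh scan; Z[2]=1 extend→box=[2,3)
i=3: fresh scan; Z[3]=3 extend→box=[3,6)
i=4: min(r-i=2, Z[1]=0)=0; Z[4]=0
i=5: min(r-i=1, Z[2]=1)=1; Z[5]=1
i=6: fresh scan; Z[6]=0
i=7: fresh scan; Z[7]=0
i=8: fresh scan; Z[8]=0
i=9: fresh scan; Z[9]=0
i=10: fresh scan; Z[10]=0
i=11: fresh scan; Z[11]=1 extend→box=[11,12)
i=12: fresh scan; Z[12]=1 extend→box=[12,13)
i=13: fresh scan; Z[13]=0
i=14: fresh scan; Z[14]=3 extend→box=[14,17)
i=15: min(r-i=2, Z[1]=0)=0; Z[15]=0
i=16: min(r-i=1, Z[2]=1)=1; Z[16]=1
i=17: fresh scan; Z[17]=0
i=18: fresh scan; Z[18]=0
i=19: fresh scan; Z[19]=0
i=20: fresh scan; Z[20]=0
i=21: fresh scan; Z[21]=1 extend→box=[21,22)
i=22: fresh scan; Z[22]=0
i=23: fresh scan; Z[23]=0
i=24: fresh scan; Z[24]=0
i=25: fresh scan; Z[25]=0

[26, 0, 1, 3, 0, 1, 0, 0, 0, 0, 0, 1, 1, 0, 3, 0, 1, 0, 0, 0, 0, 1, 0, 0, 0, 0]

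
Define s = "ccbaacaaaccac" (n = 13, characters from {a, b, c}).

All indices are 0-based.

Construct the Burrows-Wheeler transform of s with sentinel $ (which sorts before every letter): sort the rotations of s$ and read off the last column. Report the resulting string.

ccbacaacaacca$

rank  rotation        last
    0  $ccbaacaaaccac  c
    1  aaaccac$ccbaac  c
    2  aacaaaccac$ccb  b
    3  aaccac$ccbaaca  a
    4  ac$ccbaacaaacc  c
    5  acaaaccac$ccba  a
    6  accac$ccbaacaa  a
    7  baacaaaccac$cc  c
    8  c$ccbaacaaacca  a
    9  caaaccac$ccbaa  a
   10  cac$ccbaacaaac  c
   11  cbaacaaaccac$c  c
   12  ccac$ccbaacaaa  a
   13  ccbaacaaaccac$  $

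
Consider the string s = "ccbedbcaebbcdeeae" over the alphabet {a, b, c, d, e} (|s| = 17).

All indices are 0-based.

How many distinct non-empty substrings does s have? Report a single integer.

sorted suffixes:
  #0 SA[0]=15  'ae'
  #1 SA[1]=7  'aebbcdeeae'
  #2 SA[2]=9  'bbcdeeae'
  #3 SA[3]=5  'bcaebbcdeeae'
  #4 SA[4]=10  'bcdeeae'
  #5 SA[5]=2  'bedbcaebbcdeeae'
  #6 SA[6]=6  'caebbcdeeae'
  #7 SA[7]=1  'cbedbcaebbcdeeae'
  #8 SA[8]=0  'ccbedbcaebbcdeeae'
  #9 SA[9]=11  'cdeeae'
  #10 SA[10]=4  'dbcaebbcdeeae'
  #11 SA[11]=12  'deeae'
  #12 SA[12]=16  'e'
  #13 SA[13]=14  'eae'
  #14 SA[14]=8  'ebbcdeeae'
  #15 SA[15]=3  'edbcaebbcdeeae'
  #16 SA[16]=13  'eeae'

SA = [15, 7, 9, 5, 10, 2, 6, 1, 0, 11, 4, 12, 16, 14, 8, 3, 13]
[i] adj suffixes → lcp
  [1] 15/7 → 2 ('ae')
  [2] 7/9 → 0 ('')
  [3] 9/5 → 1 ('b')
  [4] 5/10 → 2 ('bc')
  [5] 10/2 → 1 ('b')
  [6] 2/6 → 0 ('')
  [7] 6/1 → 1 ('c')
  [8] 1/0 → 1 ('c')
  [9] 0/11 → 1 ('c')
  [10] 11/4 → 0 ('')
  [11] 4/12 → 1 ('d')
  [12] 12/16 → 0 ('')
  [13] 16/14 → 1 ('e')
  [14] 14/8 → 1 ('e')
  [15] 8/3 → 1 ('e')
  [16] 3/13 → 1 ('e')

n(n+1)/2 = 17·18/2 = 153
Σ LCP = 0 + 2 + 0 + 1 + 2 + 1 + 0 + 1 + 1 + 1 + 0 + 1 + 0 + 1 + 1 + 1 + 1 = 14
distinct = 153 − 14 = 139

139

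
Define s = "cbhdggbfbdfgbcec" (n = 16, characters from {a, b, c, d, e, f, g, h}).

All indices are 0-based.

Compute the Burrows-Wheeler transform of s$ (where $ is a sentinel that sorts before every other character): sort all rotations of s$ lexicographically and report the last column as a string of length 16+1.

rank  rotation           last
    0  $cbhdggbfbdfgbcec  c
    1  bcec$cbhdggbfbdfg  g
    2  bdfgbcec$cbhdggbf  f
    3  bfbdfgbcec$cbhdgg  g
    4  bhdggbfbdfgbcec$c  c
    5  c$cbhdggbfbdfgbce  e
    6  cbhdggbfbdfgbcec$  $
    7  cec$cbhdggbfbdfgb  b
    8  dfgbcec$cbhdggbfb  b
    9  dggbfbdfgbcec$cbh  h
   10  ec$cbhdggbfbdfgbc  c
   11  fbdfgbcec$cbhdggb  b
   12  fgbcec$cbhdggbfbd  d
   13  gbcec$cbhdggbfbdf  f
   14  gbfbdfgbcec$cbhdg  g
   15  ggbfbdfgbcec$cbhd  d
   16  hdggbfbdfgbcec$cb  b

cgfgce$bbhcbdfgdb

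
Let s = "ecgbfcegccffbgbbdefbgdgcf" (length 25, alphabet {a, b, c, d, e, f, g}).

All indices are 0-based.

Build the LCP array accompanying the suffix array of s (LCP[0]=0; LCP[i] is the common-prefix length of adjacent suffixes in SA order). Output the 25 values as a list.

sorted suffixes:
  #0 SA[0]=14  'bbdefbgdgcf'
  #1 SA[1]=15  'bdefbgdgcf'
  #2 SA[2]=3  'bfcegccffbgbbdefbgdgcf'
  #3 SA[3]=12  'bgbbdefbgdgcf'
  #4 SA[4]=19  'bgdgcf'
  #5 SA[5]=8  'ccffbgbbdefbgdgcf'
  #6 SA[6]=5  'cegccffbgbbdefbgdgcf'
  #7 SA[7]=23  'cf'
  #8 SA[8]=9  'cffbgbbdefbgdgcf'
  #9 SA[9]=1  'cgbfcegccffbgbbdefbgdgcf'
  #10 SA[10]=16  'defbgdgcf'
  #11 SA[11]=21  'dgcf'
  #12 SA[12]=0  'ecgbfcegccffbgbbdefbgdgcf'
  #13 SA[13]=17  'efbgdgcf'
  #14 SA[14]=6  'egccffbgbbdefbgdgcf'
  #15 SA[15]=24  'f'
  #16 SA[16]=11  'fbgbbdefbgdgcf'
  #17 SA[17]=18  'fbgdgcf'
  #18 SA[18]=4  'fcegccffbgbbdefbgdgcf'
  #19 SA[19]=10  'ffbgbbdefbgdgcf'
  #20 SA[20]=13  'gbbdefbgdgcf'
  #21 SA[21]=2  'gbfcegccffbgbbdefbgdgcf'
  #22 SA[22]=7  'gccffbgbbdefbgdgcf'
  #23 SA[23]=22  'gcf'
  #24 SA[24]=20  'gdgcf'

SA = [14, 15, 3, 12, 19, 8, 5, 23, 9, 1, 16, 21, 0, 17, 6, 24, 11, 18, 4, 10, 13, 2, 7, 22, 20]
[i] adj suffixes → lcp
  [1] 14/15 → 1 ('b')
  [2] 15/3 → 1 ('b')
  [3] 3/12 → 1 ('b')
  [4] 12/19 → 2 ('bg')
  [5] 19/8 → 0 ('')
  [6] 8/5 → 1 ('c')
  [7] 5/23 → 1 ('c')
  [8] 23/9 → 2 ('cf')
  [9] 9/1 → 1 ('c')
  [10] 1/16 → 0 ('')
  [11] 16/21 → 1 ('d')
  [12] 21/0 → 0 ('')
  [13] 0/17 → 1 ('e')
  [14] 17/6 → 1 ('e')
  [15] 6/24 → 0 ('')
  [16] 24/11 → 1 ('f')
  [17] 11/18 → 3 ('fbg')
  [18] 18/4 → 1 ('f')
  [19] 4/10 → 1 ('f')
  [20] 10/13 → 0 ('')
  [21] 13/2 → 2 ('gb')
  [22] 2/7 → 1 ('g')
  [23] 7/22 → 2 ('gc')
  [24] 22/20 → 1 ('g')

[0, 1, 1, 1, 2, 0, 1, 1, 2, 1, 0, 1, 0, 1, 1, 0, 1, 3, 1, 1, 0, 2, 1, 2, 1]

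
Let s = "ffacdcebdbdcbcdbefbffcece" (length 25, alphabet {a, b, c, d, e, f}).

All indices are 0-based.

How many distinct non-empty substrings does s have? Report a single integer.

rank→(start, suffix):
  0 → (2, 'acdcebdbdcbcdbefbffcece')
  1 → (12, 'bcdbefbffcece')
  2 → (7, 'bdbdcbcdbefbffcece')
  3 → (9, 'bdcbcdbefbffcece')
  4 → (15, 'befbffcece')
  5 → (18, 'bffcece')
  6 → (11, 'cbcdbefbffcece')
  7 → (13, 'cdbefbffcece')
  8 → (3, 'cdcebdbdcbcdbefbffcece')
  9 → (23, 'ce')
  10 → (5, 'cebdbdcbcdbefbffcece')
  11 → (21, 'cece')
  12 → (8, 'dbdcbcdbefbffcece')
  13 → (14, 'dbefbffcece')
  14 → (10, 'dcbcdbefbffcece')
  15 → (4, 'dcebdbdcbcdbefbffcece')
  16 → (24, 'e')
  17 → (6, 'ebdbdcbcdbefbffcece')
  18 → (22, 'ece')
  19 → (16, 'efbffcece')
  20 → (1, 'facdcebdbdcbcdbefbffcece')
  21 → (17, 'fbffcece')
  22 → (20, 'fcece')
  23 → (0, 'ffacdcebdbdcbcdbefbffcece')
  24 → (19, 'ffcece')

SA = [2, 12, 7, 9, 15, 18, 11, 13, 3, 23, 5, 21, 8, 14, 10, 4, 24, 6, 22, 16, 1, 17, 20, 0, 19]
[i] adj suffixes → lcp
  [1] 2/12 → 0 ('')
  [2] 12/7 → 1 ('b')
  [3] 7/9 → 2 ('bd')
  [4] 9/15 → 1 ('b')
  [5] 15/18 → 1 ('b')
  [6] 18/11 → 0 ('')
  [7] 11/13 → 1 ('c')
  [8] 13/3 → 2 ('cd')
  [9] 3/23 → 1 ('c')
  [10] 23/5 → 2 ('ce')
  [11] 5/21 → 2 ('ce')
  [12] 21/8 → 0 ('')
  [13] 8/14 → 2 ('db')
  [14] 14/10 → 1 ('d')
  [15] 10/4 → 2 ('dc')
  [16] 4/24 → 0 ('')
  [17] 24/6 → 1 ('e')
  [18] 6/22 → 1 ('e')
  [19] 22/16 → 1 ('e')
  [20] 16/1 → 0 ('')
  [21] 1/17 → 1 ('f')
  [22] 17/20 → 1 ('f')
  [23] 20/0 → 1 ('f')
  [24] 0/19 → 2 ('ff')

n(n+1)/2 = 25·26/2 = 325
Σ LCP = 0 + 0 + 1 + 2 + 1 + 1 + 0 + 1 + 2 + 1 + 2 + 2 + 0 + 2 + 1 + 2 + 0 + 1 + 1 + 1 + 0 + 1 + 1 + 1 + 2 = 26
distinct = 325 − 26 = 299

299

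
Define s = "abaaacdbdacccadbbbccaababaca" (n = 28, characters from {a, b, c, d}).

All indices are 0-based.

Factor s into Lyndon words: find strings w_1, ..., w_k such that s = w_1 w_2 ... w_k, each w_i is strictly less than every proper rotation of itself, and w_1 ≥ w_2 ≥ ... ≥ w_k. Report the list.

["ab", "aaacdbdacccadbbbccaababac", "a"]

emit factor 1: 'ab' (i=0, period=2)
emit factor 2: 'aaacdbdacccadbbbccaababac' (i=2, period=25)
emit factor 3: 'a' (i=27, period=1)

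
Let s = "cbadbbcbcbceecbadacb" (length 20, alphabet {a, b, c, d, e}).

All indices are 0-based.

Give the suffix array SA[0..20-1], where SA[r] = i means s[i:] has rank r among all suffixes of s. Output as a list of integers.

rank→(start, suffix):
  0 → (17, 'acb')
  1 → (15, 'adacb')
  2 → (2, 'adbbcbcbceecbadacb')
  3 → (19, 'b')
  4 → (14, 'badacb')
  5 → (1, 'badbbcbcbceecbadacb')
  6 → (4, 'bbcbcbceecbadacb')
  7 → (5, 'bcbcbceecbadacb')
  8 → (7, 'bcbceecbadacb')
  9 → (9, 'bceecbadacb')
  10 → (18, 'cb')
  11 → (13, 'cbadacb')
  12 → (0, 'cbadbbcbcbceecbadacb')
  13 → (6, 'cbcbceecbadacb')
  14 → (8, 'cbceecbadacb')
  15 → (10, 'ceecbadacb')
  16 → (16, 'dacb')
  17 → (3, 'dbbcbcbceecbadacb')
  18 → (12, 'ecbadacb')
  19 → (11, 'eecbadacb')

[17, 15, 2, 19, 14, 1, 4, 5, 7, 9, 18, 13, 0, 6, 8, 10, 16, 3, 12, 11]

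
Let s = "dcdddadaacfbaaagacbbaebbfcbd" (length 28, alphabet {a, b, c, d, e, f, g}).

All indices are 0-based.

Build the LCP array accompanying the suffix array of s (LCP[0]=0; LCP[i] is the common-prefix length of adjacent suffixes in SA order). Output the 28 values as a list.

rank→(start, suffix):
  0 → (12, 'aaagacbbaebbfcbd')
  1 → (7, 'aacfbaaagacbbaebbfcbd')
  2 → (13, 'aagacbbaebbfcbd')
  3 → (16, 'acbbaebbfcbd')
  4 → (8, 'acfbaaagacbbaebbfcbd')
  5 → (5, 'adaacfbaaagacbbaebbfcbd')
  6 → (20, 'aebbfcbd')
  7 → (14, 'agacbbaebbfcbd')
  8 → (11, 'baaagacbbaebbfcbd')
  9 → (19, 'baebbfcbd')
  10 → (18, 'bbaebbfcbd')
  11 → (22, 'bbfcbd')
  12 → (26, 'bd')
  13 → (23, 'bfcbd')
  14 → (17, 'cbbaebbfcbd')
  15 → (25, 'cbd')
  16 → (1, 'cdddadaacfbaaagacbbaebbfcbd')
  17 → (9, 'cfbaaagacbbaebbfcbd')
  18 → (27, 'd')
  19 → (6, 'daacfbaaagacbbaebbfcbd')
  20 → (4, 'dadaacfbaaagacbbaebbfcbd')
  21 → (0, 'dcdddadaacfbaaagacbbaebbfcbd')
  22 → (3, 'ddadaacfbaaagacbbaebbfcbd')
  23 → (2, 'dddadaacfbaaagacbbaebbfcbd')
  24 → (21, 'ebbfcbd')
  25 → (10, 'fbaaagacbbaebbfcbd')
  26 → (24, 'fcbd')
  27 → (15, 'gacbbaebbfcbd')

SA = [12, 7, 13, 16, 8, 5, 20, 14, 11, 19, 18, 22, 26, 23, 17, 25, 1, 9, 27, 6, 4, 0, 3, 2, 21, 10, 24, 15]
[i] adj suffixes → lcp
  [1] 12/7 → 2 ('aa')
  [2] 7/13 → 2 ('aa')
  [3] 13/16 → 1 ('a')
  [4] 16/8 → 2 ('ac')
  [5] 8/5 → 1 ('a')
  [6] 5/20 → 1 ('a')
  [7] 20/14 → 1 ('a')
  [8] 14/11 → 0 ('')
  [9] 11/19 → 2 ('ba')
  [10] 19/18 → 1 ('b')
  [11] 18/22 → 2 ('bb')
  [12] 22/26 → 1 ('b')
  [13] 26/23 → 1 ('b')
  [14] 23/17 → 0 ('')
  [15] 17/25 → 2 ('cb')
  [16] 25/1 → 1 ('c')
  [17] 1/9 → 1 ('c')
  [18] 9/27 → 0 ('')
  [19] 27/6 → 1 ('d')
  [20] 6/4 → 2 ('da')
  [21] 4/0 → 1 ('d')
  [22] 0/3 → 1 ('d')
  [23] 3/2 → 2 ('dd')
  [24] 2/21 → 0 ('')
  [25] 21/10 → 0 ('')
  [26] 10/24 → 1 ('f')
  [27] 24/15 → 0 ('')

[0, 2, 2, 1, 2, 1, 1, 1, 0, 2, 1, 2, 1, 1, 0, 2, 1, 1, 0, 1, 2, 1, 1, 2, 0, 0, 1, 0]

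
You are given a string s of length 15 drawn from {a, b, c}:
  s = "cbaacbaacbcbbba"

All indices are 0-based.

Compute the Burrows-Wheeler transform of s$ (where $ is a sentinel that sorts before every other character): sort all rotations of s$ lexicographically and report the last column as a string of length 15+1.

rank  rotation          last
    0  $cbaacbaacbcbbba  a
    1  a$cbaacbaacbcbbb  b
    2  aacbaacbcbbba$cb  b
    3  aacbcbbba$cbaacb  b
    4  acbaacbcbbba$cba  a
    5  acbcbbba$cbaacba  a
    6  ba$cbaacbaacbcbb  b
    7  baacbaacbcbbba$c  c
    8  baacbcbbba$cbaac  c
    9  bba$cbaacbaacbcb  b
   10  bbba$cbaacbaacbc  c
   11  bcbbba$cbaacbaac  c
   12  cbaacbaacbcbbba$  $
   13  cbaacbcbbba$cbaa  a
   14  cbbba$cbaacbaacb  b
   15  cbcbbba$cbaacbaa  a

abbbaabccbcc$aba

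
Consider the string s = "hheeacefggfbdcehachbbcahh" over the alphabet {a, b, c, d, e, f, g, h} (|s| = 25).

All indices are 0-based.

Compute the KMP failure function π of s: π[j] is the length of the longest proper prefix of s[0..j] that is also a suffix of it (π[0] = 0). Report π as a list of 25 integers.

[0, 1, 0, 0, 0, 0, 0, 0, 0, 0, 0, 0, 0, 0, 0, 1, 0, 0, 1, 0, 0, 0, 0, 1, 2]

π[0] = 0
j=1 s[j]='h': π[1]=1 (border 'h')
j=2 s[j]='e': k: 1→0; π[2]=0 (border '')
j=3 s[j]='e': π[3]=0 (border '')
j=4 s[j]='a': π[4]=0 (border '')
j=5 s[j]='c': π[5]=0 (border '')
j=6 s[j]='e': π[6]=0 (border '')
j=7 s[j]='f': π[7]=0 (border '')
j=8 s[j]='g': π[8]=0 (border '')
j=9 s[j]='g': π[9]=0 (border '')
j=10 s[j]='f': π[10]=0 (border '')
j=11 s[j]='b': π[11]=0 (border '')
j=12 s[j]='d': π[12]=0 (border '')
j=13 s[j]='c': π[13]=0 (border '')
j=14 s[j]='e': π[14]=0 (border '')
j=15 s[j]='h': π[15]=1 (border 'h')
j=16 s[j]='a': k: 1→0; π[16]=0 (border '')
j=17 s[j]='c': π[17]=0 (border '')
j=18 s[j]='h': π[18]=1 (border 'h')
j=19 s[j]='b': k: 1→0; π[19]=0 (border '')
j=20 s[j]='b': π[20]=0 (border '')
j=21 s[j]='c': π[21]=0 (border '')
j=22 s[j]='a': π[22]=0 (border '')
j=23 s[j]='h': π[23]=1 (border 'h')
j=24 s[j]='h': π[24]=2 (border 'hh')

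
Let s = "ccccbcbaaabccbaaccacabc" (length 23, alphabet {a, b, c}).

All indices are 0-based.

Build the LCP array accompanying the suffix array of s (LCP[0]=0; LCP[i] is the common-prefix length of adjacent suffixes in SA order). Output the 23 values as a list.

[0, 2, 2, 1, 3, 1, 2, 0, 3, 1, 2, 2, 0, 1, 2, 1, 4, 2, 1, 2, 3, 2, 3]

rank | idx | suffix
   0 |   7 | aaabccbaaccacabc
   1 |   8 | aabccbaaccacabc
   2 |  14 | aaccacabc
   3 |  20 | abc
   4 |   9 | abccbaaccacabc
   5 |  18 | acabc
   6 |  15 | accacabc
   7 |   6 | baaabccbaaccacabc
   8 |  13 | baaccacabc
   9 |  21 | bc
  10 |   4 | bcbaaabccbaaccacabc
  11 |  10 | bccbaaccacabc
  12 |  22 | c
  13 |  19 | cabc
  14 |  17 | cacabc
  15 |   5 | cbaaabccbaaccacabc
  16 |  12 | cbaaccacabc
  17 |   3 | cbcbaaabccbaaccacabc
  18 |  16 | ccacabc
  19 |  11 | ccbaaccacabc
  20 |   2 | ccbcbaaabccbaaccacabc
  21 |   1 | cccbcbaaabccbaaccacabc
  22 |   0 | ccccbcbaaabccbaaccacabc

SA = [7, 8, 14, 20, 9, 18, 15, 6, 13, 21, 4, 10, 22, 19, 17, 5, 12, 3, 16, 11, 2, 1, 0]
rank  pair      lcp
   1  s[7:],s[8:]  2  'aa'
   2  s[8:],s[14:]  2  'aa'
   3  s[14:],s[20:]  1  'a'
   4  s[20:],s[9:]  3  'abc'
   5  s[9:],s[18:]  1  'a'
   6  s[18:],s[15:]  2  'ac'
   7  s[15:],s[6:]  0  ''
   8  s[6:],s[13:]  3  'baa'
   9  s[13:],s[21:]  1  'b'
  10  s[21:],s[4:]  2  'bc'
  11  s[4:],s[10:]  2  'bc'
  12  s[10:],s[22:]  0  ''
  13  s[22:],s[19:]  1  'c'
  14  s[19:],s[17:]  2  'ca'
  15  s[17:],s[5:]  1  'c'
  16  s[5:],s[12:]  4  'cbaa'
  17  s[12:],s[3:]  2  'cb'
  18  s[3:],s[16:]  1  'c'
  19  s[16:],s[11:]  2  'cc'
  20  s[11:],s[2:]  3  'ccb'
  21  s[2:],s[1:]  2  'cc'
  22  s[1:],s[0:]  3  'ccc'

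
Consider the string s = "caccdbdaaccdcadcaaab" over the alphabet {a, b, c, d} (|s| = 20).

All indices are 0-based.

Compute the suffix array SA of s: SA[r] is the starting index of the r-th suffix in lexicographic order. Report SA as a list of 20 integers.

rank→(start, suffix):
  0 → (16, 'aaab')
  1 → (17, 'aab')
  2 → (7, 'aaccdcadcaaab')
  3 → (18, 'ab')
  4 → (1, 'accdbdaaccdcadcaaab')
  5 → (8, 'accdcadcaaab')
  6 → (13, 'adcaaab')
  7 → (19, 'b')
  8 → (5, 'bdaaccdcadcaaab')
  9 → (15, 'caaab')
  10 → (0, 'caccdbdaaccdcadcaaab')
  11 → (12, 'cadcaaab')
  12 → (2, 'ccdbdaaccdcadcaaab')
  13 → (9, 'ccdcadcaaab')
  14 → (3, 'cdbdaaccdcadcaaab')
  15 → (10, 'cdcadcaaab')
  16 → (6, 'daaccdcadcaaab')
  17 → (4, 'dbdaaccdcadcaaab')
  18 → (14, 'dcaaab')
  19 → (11, 'dcadcaaab')

[16, 17, 7, 18, 1, 8, 13, 19, 5, 15, 0, 12, 2, 9, 3, 10, 6, 4, 14, 11]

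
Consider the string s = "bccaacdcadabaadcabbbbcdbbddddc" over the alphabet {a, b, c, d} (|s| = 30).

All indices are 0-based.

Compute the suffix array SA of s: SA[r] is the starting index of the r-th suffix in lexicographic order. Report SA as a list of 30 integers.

[3, 12, 10, 16, 4, 8, 13, 11, 17, 18, 19, 23, 0, 20, 24, 29, 2, 15, 7, 1, 21, 5, 9, 22, 28, 14, 6, 27, 26, 25]

rank | idx | suffix
   0 |   3 | aacdcadabaadcabbbbcdbbddddc
   1 |  12 | aadcabbbbcdbbddddc
   2 |  10 | abaadcabbbbcdbbddddc
   3 |  16 | abbbbcdbbddddc
   4 |   4 | acdcadabaadcabbbbcdbbddddc
   5 |   8 | adabaadcabbbbcdbbddddc
   6 |  13 | adcabbbbcdbbddddc
   7 |  11 | baadcabbbbcdbbddddc
   8 |  17 | bbbbcdbbddddc
   9 |  18 | bbbcdbbddddc
  10 |  19 | bbcdbbddddc
  11 |  23 | bbddddc
  12 |   0 | bccaacdcadabaadcabbbbcdbbddddc
  13 |  20 | bcdbbddddc
  14 |  24 | bddddc
  15 |  29 | c
  16 |   2 | caacdcadabaadcabbbbcdbbddddc
  17 |  15 | cabbbbcdbbddddc
  18 |   7 | cadabaadcabbbbcdbbddddc
  19 |   1 | ccaacdcadabaadcabbbbcdbbddddc
  20 |  21 | cdbbddddc
  21 |   5 | cdcadabaadcabbbbcdbbddddc
  22 |   9 | dabaadcabbbbcdbbddddc
  23 |  22 | dbbddddc
  24 |  28 | dc
  25 |  14 | dcabbbbcdbbddddc
  26 |   6 | dcadabaadcabbbbcdbbddddc
  27 |  27 | ddc
  28 |  26 | dddc
  29 |  25 | ddddc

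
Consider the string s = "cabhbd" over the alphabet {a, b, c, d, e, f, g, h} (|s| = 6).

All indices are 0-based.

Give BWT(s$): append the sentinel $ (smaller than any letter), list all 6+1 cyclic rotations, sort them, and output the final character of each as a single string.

rank  rotation last
    0  $cabhbd  d
    1  abhbd$c  c
    2  bd$cabh  h
    3  bhbd$ca  a
    4  cabhbd$  $
    5  d$cabhb  b
    6  hbd$cab  b

dcha$bb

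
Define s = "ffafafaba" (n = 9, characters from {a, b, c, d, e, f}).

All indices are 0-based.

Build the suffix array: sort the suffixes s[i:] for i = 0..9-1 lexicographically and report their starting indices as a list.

rank→(start, suffix):
  0 → (8, 'a')
  1 → (6, 'aba')
  2 → (4, 'afaba')
  3 → (2, 'afafaba')
  4 → (7, 'ba')
  5 → (5, 'faba')
  6 → (3, 'fafaba')
  7 → (1, 'fafafaba')
  8 → (0, 'ffafafaba')

[8, 6, 4, 2, 7, 5, 3, 1, 0]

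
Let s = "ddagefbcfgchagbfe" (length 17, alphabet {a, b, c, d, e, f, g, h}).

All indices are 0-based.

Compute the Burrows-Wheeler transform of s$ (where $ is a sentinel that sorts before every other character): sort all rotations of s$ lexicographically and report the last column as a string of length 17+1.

ehdfgbgd$fgebcafac

rank  rotation            last
    0  $ddagefbcfgchagbfe  e
    1  agbfe$ddagefbcfgch  h
    2  agefbcfgchagbfe$dd  d
    3  bcfgchagbfe$ddagef  f
    4  bfe$ddagefbcfgchag  g
    5  cfgchagbfe$ddagefb  b
    6  chagbfe$ddagefbcfg  g
    7  dagefbcfgchagbfe$d  d
    8  ddagefbcfgchagbfe$  $
    9  e$ddagefbcfgchagbf  f
   10  efbcfgchagbfe$ddag  g
   11  fbcfgchagbfe$ddage  e
   12  fe$ddagefbcfgchagb  b
   13  fgchagbfe$ddagefbc  c
   14  gbfe$ddagefbcfgcha  a
   15  gchagbfe$ddagefbcf  f
   16  gefbcfgchagbfe$dda  a
   17  hagbfe$ddagefbcfgc  c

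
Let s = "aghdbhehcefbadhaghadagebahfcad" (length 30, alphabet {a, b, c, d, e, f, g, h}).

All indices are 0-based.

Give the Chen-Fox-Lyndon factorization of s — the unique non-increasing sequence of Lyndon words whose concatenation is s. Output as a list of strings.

["aghdbhehcefb", "adhagh", "adagebahfc", "ad"]

emit factor 1: 'aghdbhehcefb' (i=0, period=12)
emit factor 2: 'adhagh' (i=12, period=6)
emit factor 3: 'adagebahfc' (i=18, period=10)
emit factor 4: 'ad' (i=28, period=2)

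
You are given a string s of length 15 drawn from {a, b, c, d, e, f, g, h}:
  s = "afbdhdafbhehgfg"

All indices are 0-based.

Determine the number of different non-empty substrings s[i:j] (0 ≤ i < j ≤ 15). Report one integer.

rank→(start, suffix):
  0 → (0, 'afbdhdafbhehgfg')
  1 → (6, 'afbhehgfg')
  2 → (2, 'bdhdafbhehgfg')
  3 → (8, 'bhehgfg')
  4 → (5, 'dafbhehgfg')
  5 → (3, 'dhdafbhehgfg')
  6 → (10, 'ehgfg')
  7 → (1, 'fbdhdafbhehgfg')
  8 → (7, 'fbhehgfg')
  9 → (13, 'fg')
  10 → (14, 'g')
  11 → (12, 'gfg')
  12 → (4, 'hdafbhehgfg')
  13 → (9, 'hehgfg')
  14 → (11, 'hgfg')

SA = [0, 6, 2, 8, 5, 3, 10, 1, 7, 13, 14, 12, 4, 9, 11]
rank  pair      lcp
   1  s[0:],s[6:]  3  'afb'
   2  s[6:],s[2:]  0  ''
   3  s[2:],s[8:]  1  'b'
   4  s[8:],s[5:]  0  ''
   5  s[5:],s[3:]  1  'd'
   6  s[3:],s[10:]  0  ''
   7  s[10:],s[1:]  0  ''
   8  s[1:],s[7:]  2  'fb'
   9  s[7:],s[13:]  1  'f'
  10  s[13:],s[14:]  0  ''
  11  s[14:],s[12:]  1  'g'
  12  s[12:],s[4:]  0  ''
  13  s[4:],s[9:]  1  'h'
  14  s[9:],s[11:]  1  'h'

n(n+1)/2 = 15·16/2 = 120
Σ LCP = 0 + 3 + 0 + 1 + 0 + 1 + 0 + 0 + 2 + 1 + 0 + 1 + 0 + 1 + 1 = 11
distinct = 120 − 11 = 109

109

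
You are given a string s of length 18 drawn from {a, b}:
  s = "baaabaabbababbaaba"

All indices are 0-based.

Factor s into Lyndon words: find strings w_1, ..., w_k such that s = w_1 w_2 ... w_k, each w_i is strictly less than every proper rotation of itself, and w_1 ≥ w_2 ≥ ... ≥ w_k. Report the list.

["b", "aaabaabbababbaab", "a"]

emit factor 1: 'b' (i=0, period=1)
emit factor 2: 'aaabaabbababbaab' (i=1, period=16)
emit factor 3: 'a' (i=17, period=1)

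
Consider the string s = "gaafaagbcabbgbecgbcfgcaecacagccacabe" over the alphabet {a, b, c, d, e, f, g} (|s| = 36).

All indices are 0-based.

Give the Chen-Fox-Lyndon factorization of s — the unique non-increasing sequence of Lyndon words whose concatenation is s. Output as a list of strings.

["g", "aafaagbcabbgbecgbcfgcaecacagccacabe"]

emit factor 1: 'g' (i=0, period=1)
emit factor 2: 'aafaagbcabbgbecgbcfgcaecacagccacabe' (i=1, period=35)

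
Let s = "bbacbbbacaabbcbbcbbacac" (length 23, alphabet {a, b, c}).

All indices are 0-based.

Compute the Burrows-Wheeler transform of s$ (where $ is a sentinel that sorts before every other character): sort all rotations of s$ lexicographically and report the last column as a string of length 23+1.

ccacbbbbbbbc$ccabbaaabab

rank  rotation                  last
    0  $bbacbbbacaabbcbbcbbacac  c
    1  aabbcbbcbbacac$bbacbbbac  c
    2  abbcbbcbbacac$bbacbbbaca  a
    3  ac$bbacbbbacaabbcbbcbbac  c
    4  acaabbcbbcbbacac$bbacbbb  b
    5  acac$bbacbbbacaabbcbbcbb  b
    6  acbbbacaabbcbbcbbacac$bb  b
    7  bacaabbcbbcbbacac$bbacbb  b
    8  bacac$bbacbbbacaabbcbbcb  b
    9  bacbbbacaabbcbbcbbacac$b  b
   10  bbacaabbcbbcbbacac$bbacb  b
   11  bbacac$bbacbbbacaabbcbbc  c
   12  bbacbbbacaabbcbbcbbacac$  $
   13  bbbacaabbcbbcbbacac$bbac  c
   14  bbcbbacac$bbacbbbacaabbc  c
   15  bbcbbcbbacac$bbacbbbacaa  a
   16  bcbbacac$bbacbbbacaabbcb  b
   17  bcbbcbbacac$bbacbbbacaab  b
   18  c$bbacbbbacaabbcbbcbbaca  a
   19  caabbcbbcbbacac$bbacbbba  a
   20  cac$bbacbbbacaabbcbbcbba  a
   21  cbbacac$bbacbbbacaabbcbb  b
   22  cbbbacaabbcbbcbbacac$bba  a
   23  cbbcbbacac$bbacbbbacaabb  b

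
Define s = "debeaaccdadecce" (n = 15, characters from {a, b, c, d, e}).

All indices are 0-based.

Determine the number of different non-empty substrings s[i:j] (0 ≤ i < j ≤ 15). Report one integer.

rank | idx | suffix
   0 |   4 | aaccdadecce
   1 |   5 | accdadecce
   2 |   9 | adecce
   3 |   2 | beaaccdadecce
   4 |   6 | ccdadecce
   5 |  12 | cce
   6 |   7 | cdadecce
   7 |  13 | ce
   8 |   8 | dadecce
   9 |   0 | debeaaccdadecce
  10 |  10 | decce
  11 |  14 | e
  12 |   3 | eaaccdadecce
  13 |   1 | ebeaaccdadecce
  14 |  11 | ecce

SA = [4, 5, 9, 2, 6, 12, 7, 13, 8, 0, 10, 14, 3, 1, 11]
[i] adj suffixes → lcp
  [1] 4/5 → 1 ('a')
  [2] 5/9 → 1 ('a')
  [3] 9/2 → 0 ('')
  [4] 2/6 → 0 ('')
  [5] 6/12 → 2 ('cc')
  [6] 12/7 → 1 ('c')
  [7] 7/13 → 1 ('c')
  [8] 13/8 → 0 ('')
  [9] 8/0 → 1 ('d')
  [10] 0/10 → 2 ('de')
  [11] 10/14 → 0 ('')
  [12] 14/3 → 1 ('e')
  [13] 3/1 → 1 ('e')
  [14] 1/11 → 1 ('e')

n(n+1)/2 = 15·16/2 = 120
Σ LCP = 0 + 1 + 1 + 0 + 0 + 2 + 1 + 1 + 0 + 1 + 2 + 0 + 1 + 1 + 1 = 12
distinct = 120 − 12 = 108

108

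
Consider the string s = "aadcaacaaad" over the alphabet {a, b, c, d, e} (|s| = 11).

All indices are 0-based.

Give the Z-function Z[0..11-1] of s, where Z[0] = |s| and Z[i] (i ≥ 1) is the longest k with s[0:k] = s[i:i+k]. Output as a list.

Z[0]=11
i=1: i≥r, start 0; Z[1]=1 extend→box=[1,2)
i=2: i≥r, start 0; Z[2]=0
i=3: i≥r, start 0; Z[3]=0
i=4: i≥r, start 0; Z[4]=2 extend→box=[4,6)
i=5: min(r-i=1, Z[1]=1)=1; Z[5]=1
i=6: i≥r, start 0; Z[6]=0
i=7: i≥r, start 0; Z[7]=2 extend→box=[7,9)
i=8: min(r-i=1, Z[1]=1)=1; Z[8]=3 extend→box=[8,11)
i=9: min(r-i=2, Z[1]=1)=1; Z[9]=1
i=10: min(r-i=1, Z[2]=0)=0; Z[10]=0

[11, 1, 0, 0, 2, 1, 0, 2, 3, 1, 0]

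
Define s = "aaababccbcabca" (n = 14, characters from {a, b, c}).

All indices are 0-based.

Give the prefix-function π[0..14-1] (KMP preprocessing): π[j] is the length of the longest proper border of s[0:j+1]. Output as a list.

[0, 1, 2, 0, 1, 0, 0, 0, 0, 0, 1, 0, 0, 1]

π[0] = 0
j=1 s[j]='a': π[1]=1 (border 'a')
j=2 s[j]='a': π[2]=2 (border 'aa')
j=3 s[j]='b': k: 2→1→0; π[3]=0 (border '')
j=4 s[j]='a': π[4]=1 (border 'a')
j=5 s[j]='b': k: 1→0; π[5]=0 (border '')
j=6 s[j]='c': π[6]=0 (border '')
j=7 s[j]='c': π[7]=0 (border '')
j=8 s[j]='b': π[8]=0 (border '')
j=9 s[j]='c': π[9]=0 (border '')
j=10 s[j]='a': π[10]=1 (border 'a')
j=11 s[j]='b': k: 1→0; π[11]=0 (border '')
j=12 s[j]='c': π[12]=0 (border '')
j=13 s[j]='a': π[13]=1 (border 'a')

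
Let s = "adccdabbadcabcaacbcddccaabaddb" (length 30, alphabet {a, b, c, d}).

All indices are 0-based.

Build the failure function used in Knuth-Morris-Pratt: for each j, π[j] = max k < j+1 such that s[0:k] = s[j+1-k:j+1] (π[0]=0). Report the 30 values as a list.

[0, 0, 0, 0, 0, 1, 0, 0, 1, 2, 3, 1, 0, 0, 1, 1, 0, 0, 0, 0, 0, 0, 0, 1, 1, 0, 1, 2, 0, 0]

π[0] = 0
j=1 s[j]='d': π[1]=0 (border '')
j=2 s[j]='c': π[2]=0 (border '')
j=3 s[j]='c': π[3]=0 (border '')
j=4 s[j]='d': π[4]=0 (border '')
j=5 s[j]='a': π[5]=1 (border 'a')
j=6 s[j]='b': k: 1→0; π[6]=0 (border '')
j=7 s[j]='b': π[7]=0 (border '')
j=8 s[j]='a': π[8]=1 (border 'a')
j=9 s[j]='d': π[9]=2 (border 'ad')
j=10 s[j]='c': π[10]=3 (border 'adc')
j=11 s[j]='a': k: 3→0; π[11]=1 (border 'a')
j=12 s[j]='b': k: 1→0; π[12]=0 (border '')
j=13 s[j]='c': π[13]=0 (border '')
j=14 s[j]='a': π[14]=1 (border 'a')
j=15 s[j]='a': k: 1→0; π[15]=1 (border 'a')
j=16 s[j]='c': k: 1→0; π[16]=0 (border '')
j=17 s[j]='b': π[17]=0 (border '')
j=18 s[j]='c': π[18]=0 (border '')
j=19 s[j]='d': π[19]=0 (border '')
j=20 s[j]='d': π[20]=0 (border '')
j=21 s[j]='c': π[21]=0 (border '')
j=22 s[j]='c': π[22]=0 (border '')
j=23 s[j]='a': π[23]=1 (border 'a')
j=24 s[j]='a': k: 1→0; π[24]=1 (border 'a')
j=25 s[j]='b': k: 1→0; π[25]=0 (border '')
j=26 s[j]='a': π[26]=1 (border 'a')
j=27 s[j]='d': π[27]=2 (border 'ad')
j=28 s[j]='d': k: 2→0; π[28]=0 (border '')
j=29 s[j]='b': π[29]=0 (border '')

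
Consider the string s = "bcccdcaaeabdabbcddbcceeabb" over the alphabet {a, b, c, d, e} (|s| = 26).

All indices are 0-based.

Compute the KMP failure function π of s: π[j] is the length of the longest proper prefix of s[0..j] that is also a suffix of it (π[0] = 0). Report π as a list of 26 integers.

[0, 0, 0, 0, 0, 0, 0, 0, 0, 0, 1, 0, 0, 1, 1, 2, 0, 0, 1, 2, 3, 0, 0, 0, 1, 1]

π[0] = 0
j=1 s[j]='c': π[1]=0 (border '')
j=2 s[j]='c': π[2]=0 (border '')
j=3 s[j]='c': π[3]=0 (border '')
j=4 s[j]='d': π[4]=0 (border '')
j=5 s[j]='c': π[5]=0 (border '')
j=6 s[j]='a': π[6]=0 (border '')
j=7 s[j]='a': π[7]=0 (border '')
j=8 s[j]='e': π[8]=0 (border '')
j=9 s[j]='a': π[9]=0 (border '')
j=10 s[j]='b': π[10]=1 (border 'b')
j=11 s[j]='d': k: 1→0; π[11]=0 (border '')
j=12 s[j]='a': π[12]=0 (border '')
j=13 s[j]='b': π[13]=1 (border 'b')
j=14 s[j]='b': k: 1→0; π[14]=1 (border 'b')
j=15 s[j]='c': π[15]=2 (border 'bc')
j=16 s[j]='d': k: 2→0; π[16]=0 (border '')
j=17 s[j]='d': π[17]=0 (border '')
j=18 s[j]='b': π[18]=1 (border 'b')
j=19 s[j]='c': π[19]=2 (border 'bc')
j=20 s[j]='c': π[20]=3 (border 'bcc')
j=21 s[j]='e': k: 3→0; π[21]=0 (border '')
j=22 s[j]='e': π[22]=0 (border '')
j=23 s[j]='a': π[23]=0 (border '')
j=24 s[j]='b': π[24]=1 (border 'b')
j=25 s[j]='b': k: 1→0; π[25]=1 (border 'b')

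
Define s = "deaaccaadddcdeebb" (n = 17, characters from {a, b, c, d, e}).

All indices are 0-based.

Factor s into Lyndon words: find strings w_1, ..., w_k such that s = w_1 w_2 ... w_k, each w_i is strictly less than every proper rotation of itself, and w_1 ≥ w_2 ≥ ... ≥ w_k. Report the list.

emit factor 1: 'de' (i=0, period=2)
emit factor 2: 'aaccaadddcdeebb' (i=2, period=15)

["de", "aaccaadddcdeebb"]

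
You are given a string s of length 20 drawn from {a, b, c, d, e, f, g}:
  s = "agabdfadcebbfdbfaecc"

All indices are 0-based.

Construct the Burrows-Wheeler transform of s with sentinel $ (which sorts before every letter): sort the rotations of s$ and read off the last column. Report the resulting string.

cgff$eadbcedfabcadbba

rank  rotation               last
    0  $agabdfadcebbfdbfaecc  c
    1  abdfadcebbfdbfaecc$ag  g
    2  adcebbfdbfaecc$agabdf  f
    3  aecc$agabdfadcebbfdbf  f
    4  agabdfadcebbfdbfaecc$  $
    5  bbfdbfaecc$agabdfadce  e
    6  bdfadcebbfdbfaecc$aga  a
    7  bfaecc$agabdfadcebbfd  d
    8  bfdbfaecc$agabdfadceb  b
    9  c$agabdfadcebbfdbfaec  c
   10  cc$agabdfadcebbfdbfae  e
   11  cebbfdbfaecc$agabdfad  d
   12  dbfaecc$agabdfadcebbf  f
   13  dcebbfdbfaecc$agabdfa  a
   14  dfadcebbfdbfaecc$agab  b
   15  ebbfdbfaecc$agabdfadc  c
   16  ecc$agabdfadcebbfdbfa  a
   17  fadcebbfdbfaecc$agabd  d
   18  faecc$agabdfadcebbfdb  b
   19  fdbfaecc$agabdfadcebb  b
   20  gabdfadcebbfdbfaecc$a  a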